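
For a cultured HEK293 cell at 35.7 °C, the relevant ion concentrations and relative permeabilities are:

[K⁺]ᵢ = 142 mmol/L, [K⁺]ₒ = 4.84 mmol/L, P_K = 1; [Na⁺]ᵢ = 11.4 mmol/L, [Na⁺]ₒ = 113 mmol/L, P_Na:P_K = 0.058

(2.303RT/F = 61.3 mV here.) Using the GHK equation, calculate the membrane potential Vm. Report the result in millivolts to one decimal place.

-67.3 mV

Vm = 61.3 · log₁₀[(Σ P·[cation]ₒ + Σ P·[anion]ᵢ) / (Σ P·[cation]ᵢ + Σ P·[anion]ₒ)]
Numerator = 1×4.84 + 0.058×113 = 11.39
Denominator = 1×142 + 0.058×11.4 = 142.7
Vm = 61.3 · log₁₀(0.079868) = 61.3 × (-1.0976) = -67.28 mV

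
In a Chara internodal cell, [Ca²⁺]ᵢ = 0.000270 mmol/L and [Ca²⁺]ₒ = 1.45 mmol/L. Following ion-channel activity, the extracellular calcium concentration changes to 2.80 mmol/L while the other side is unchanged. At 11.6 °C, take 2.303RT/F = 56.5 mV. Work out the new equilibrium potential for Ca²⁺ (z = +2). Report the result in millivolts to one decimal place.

After the shift: [Ca²⁺]_out = 2.80, [Ca²⁺]_in = 0.000270 mmol/L.
E_new = (56.5/2)·log₁₀(2.80/0.000270) = 28.25 · (4.0158) = 113.45 mV

113.4 mV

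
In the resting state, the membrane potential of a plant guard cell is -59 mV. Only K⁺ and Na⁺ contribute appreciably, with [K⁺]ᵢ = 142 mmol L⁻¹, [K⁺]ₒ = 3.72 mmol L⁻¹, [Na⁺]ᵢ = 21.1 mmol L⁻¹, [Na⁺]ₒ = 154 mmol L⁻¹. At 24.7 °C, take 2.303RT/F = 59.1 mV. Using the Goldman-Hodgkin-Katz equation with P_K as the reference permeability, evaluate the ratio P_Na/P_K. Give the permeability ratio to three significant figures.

0.0694

Let α = P_Na/P_K. GHK: Vm = 59.1·log₁₀[(Kₒ + α·Naₒ)/(Kᵢ + α·Naᵢ)].
10^(Vm/59.1) = 10^(-59.0/59.1) = 0.10039
So 0.10039·(Kᵢ + α·Naᵢ) = Kₒ + α·Naₒ → α = (0.10039·142.0 − 3.72) / (154.0 − 0.10039·21.1)
α = (14.26 − 3.72) / (154.0 − 2.118) = 10.54/151.9 = 0.06937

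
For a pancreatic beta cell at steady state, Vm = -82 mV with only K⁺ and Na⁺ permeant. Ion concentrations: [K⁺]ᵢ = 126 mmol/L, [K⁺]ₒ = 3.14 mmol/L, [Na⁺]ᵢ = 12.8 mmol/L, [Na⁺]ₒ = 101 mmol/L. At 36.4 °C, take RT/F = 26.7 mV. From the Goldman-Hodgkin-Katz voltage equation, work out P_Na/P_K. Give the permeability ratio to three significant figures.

Let α = P_Na/P_K. GHK: Vm = 26.7·ln[(Kₒ + α·Naₒ)/(Kᵢ + α·Naᵢ)].
e^(Vm/26.7) = e^(-82.0/26.7) = 0.046367
So 0.046367·(Kᵢ + α·Naᵢ) = Kₒ + α·Naₒ → α = (0.046367·126.0 − 3.14) / (101.0 − 0.046367·12.8)
α = (5.842 − 3.14) / (101.0 − 0.5935) = 2.702/100.4 = 0.02691

0.0269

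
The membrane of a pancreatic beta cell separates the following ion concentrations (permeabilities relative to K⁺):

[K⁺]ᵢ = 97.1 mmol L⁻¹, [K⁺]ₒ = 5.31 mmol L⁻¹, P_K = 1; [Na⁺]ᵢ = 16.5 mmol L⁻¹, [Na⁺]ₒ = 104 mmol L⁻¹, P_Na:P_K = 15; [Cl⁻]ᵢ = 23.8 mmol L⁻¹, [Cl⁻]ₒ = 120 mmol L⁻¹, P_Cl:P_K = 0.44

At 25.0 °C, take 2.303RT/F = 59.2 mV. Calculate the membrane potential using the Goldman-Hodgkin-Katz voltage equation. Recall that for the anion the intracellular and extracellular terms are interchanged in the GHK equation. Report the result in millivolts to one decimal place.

Vm = 59.2 · log₁₀[(Σ P·[cation]ₒ + Σ P·[anion]ᵢ) / (Σ P·[cation]ᵢ + Σ P·[anion]ₒ)]
Numerator = 1×5.31 + 15×104 + 0.44×23.8 = 1576
Denominator = 1×97.1 + 15×16.5 + 0.44×120 = 397.4
Vm = 59.2 · log₁₀(3.9652) = 59.2 × (0.5983) = 35.42 mV

35.4 mV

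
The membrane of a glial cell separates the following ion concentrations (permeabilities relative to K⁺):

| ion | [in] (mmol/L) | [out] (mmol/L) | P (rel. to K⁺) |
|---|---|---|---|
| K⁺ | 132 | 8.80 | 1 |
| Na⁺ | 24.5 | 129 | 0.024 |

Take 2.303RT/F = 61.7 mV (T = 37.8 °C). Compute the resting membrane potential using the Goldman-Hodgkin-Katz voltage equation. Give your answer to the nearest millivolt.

-65 mV

Vm = 61.7 · log₁₀[(Σ P·[cation]ₒ + Σ P·[anion]ᵢ) / (Σ P·[cation]ᵢ + Σ P·[anion]ₒ)]
Numerator = 1×8.80 + 0.024×129 = 11.9
Denominator = 1×132 + 0.024×24.5 = 132.6
Vm = 61.7 · log₁₀(0.089722) = 61.7 × (-1.0471) = -64.61 mV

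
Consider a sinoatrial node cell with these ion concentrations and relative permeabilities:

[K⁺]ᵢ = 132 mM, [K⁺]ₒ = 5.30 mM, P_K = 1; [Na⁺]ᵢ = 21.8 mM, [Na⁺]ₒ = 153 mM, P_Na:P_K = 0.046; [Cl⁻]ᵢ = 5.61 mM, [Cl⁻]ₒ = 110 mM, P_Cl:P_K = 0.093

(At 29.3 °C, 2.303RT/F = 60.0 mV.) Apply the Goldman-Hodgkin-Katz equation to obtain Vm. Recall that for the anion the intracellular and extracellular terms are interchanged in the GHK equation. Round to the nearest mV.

-63 mV

Vm = 60.0 · log₁₀[(Σ P·[cation]ₒ + Σ P·[anion]ᵢ) / (Σ P·[cation]ᵢ + Σ P·[anion]ₒ)]
Numerator = 1×5.30 + 0.046×153 + 0.093×5.61 = 12.86
Denominator = 1×132 + 0.046×21.8 + 0.093×110 = 143.2
Vm = 60.0 · log₁₀(0.089782) = 60.0 × (-1.0468) = -62.81 mV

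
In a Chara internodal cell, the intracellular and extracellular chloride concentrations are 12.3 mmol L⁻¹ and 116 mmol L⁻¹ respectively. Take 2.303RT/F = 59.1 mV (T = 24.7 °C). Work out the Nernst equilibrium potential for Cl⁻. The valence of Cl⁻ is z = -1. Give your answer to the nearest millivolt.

-58 mV

E = (59.1/z) · log₁₀([Cl⁻]_out/[Cl⁻]_in) with z = -1.
For an anion, dividing by z = -1 reverses the sign.
= (59.1/-1) · log₁₀(116/12.3) = -59.10 · log₁₀(9.431)
= -59.10 · (0.9746) = -57.60 mV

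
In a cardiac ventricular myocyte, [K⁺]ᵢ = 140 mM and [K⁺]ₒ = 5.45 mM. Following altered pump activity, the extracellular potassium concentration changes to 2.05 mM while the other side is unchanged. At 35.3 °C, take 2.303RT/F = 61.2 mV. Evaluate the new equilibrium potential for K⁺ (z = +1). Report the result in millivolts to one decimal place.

-112.3 mV

After the shift: [K⁺]_out = 2.05, [K⁺]_in = 140 mM.
E_new = (61.2/1)·log₁₀(2.05/140) = 61.20 · (-1.8344) = -112.26 mV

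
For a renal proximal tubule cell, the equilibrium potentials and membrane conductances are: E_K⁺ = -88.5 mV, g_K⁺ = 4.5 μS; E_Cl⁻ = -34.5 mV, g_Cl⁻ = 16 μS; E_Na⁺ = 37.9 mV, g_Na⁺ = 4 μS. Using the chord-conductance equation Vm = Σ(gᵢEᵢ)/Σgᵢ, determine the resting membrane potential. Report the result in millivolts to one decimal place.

-32.6 mV

Σ gᵢEᵢ = 4.5·(-88.5) + 16·(-34.5) + 4·(37.9) = -798.65
Σ gᵢ = 4.5 + 16 + 4 = 24.5
Vm = -798.65 / 24.5 = -32.60 mV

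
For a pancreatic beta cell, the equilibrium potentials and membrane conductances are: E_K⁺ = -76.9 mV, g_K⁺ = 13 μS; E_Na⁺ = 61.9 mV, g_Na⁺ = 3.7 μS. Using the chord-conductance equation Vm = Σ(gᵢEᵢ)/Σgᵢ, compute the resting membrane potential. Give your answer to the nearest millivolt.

-46 mV

Σ gᵢEᵢ = 13·(-76.9) + 3.7·(61.9) = -770.67
Σ gᵢ = 13 + 3.7 = 16.7
Vm = -770.67 / 16.7 = -46.15 mV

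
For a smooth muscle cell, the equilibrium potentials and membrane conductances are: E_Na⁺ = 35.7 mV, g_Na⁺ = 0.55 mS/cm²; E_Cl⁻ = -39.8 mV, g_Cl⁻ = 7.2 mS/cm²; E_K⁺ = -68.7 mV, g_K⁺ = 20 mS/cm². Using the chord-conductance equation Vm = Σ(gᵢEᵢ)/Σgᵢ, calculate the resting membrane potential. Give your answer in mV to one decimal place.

Σ gᵢEᵢ = 0.55·(35.7) + 7.2·(-39.8) + 20·(-68.7) = -1640.92
Σ gᵢ = 0.55 + 7.2 + 20 = 27.75
Vm = -1640.92 / 27.75 = -59.13 mV

-59.1 mV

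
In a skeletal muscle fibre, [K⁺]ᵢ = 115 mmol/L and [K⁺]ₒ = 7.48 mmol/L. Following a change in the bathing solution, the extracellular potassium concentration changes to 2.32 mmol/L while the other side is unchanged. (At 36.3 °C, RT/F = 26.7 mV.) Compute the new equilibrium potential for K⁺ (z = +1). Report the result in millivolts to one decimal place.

After the shift: [K⁺]_out = 2.32, [K⁺]_in = 115 mmol/L.
E_new = (26.7/1)·ln(2.32/115) = 26.70 · (-3.9034) = -104.22 mV

-104.2 mV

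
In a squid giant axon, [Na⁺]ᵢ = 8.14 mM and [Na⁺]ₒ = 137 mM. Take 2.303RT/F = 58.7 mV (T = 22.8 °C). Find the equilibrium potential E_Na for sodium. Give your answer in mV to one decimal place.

72.0 mV

E = (58.7/z) · log₁₀([Na⁺]_out/[Na⁺]_in) with z = +1.
= (58.7/1) · log₁₀(137/8.14) = 58.70 · log₁₀(16.83)
= 58.70 · (1.2261) = 71.97 mV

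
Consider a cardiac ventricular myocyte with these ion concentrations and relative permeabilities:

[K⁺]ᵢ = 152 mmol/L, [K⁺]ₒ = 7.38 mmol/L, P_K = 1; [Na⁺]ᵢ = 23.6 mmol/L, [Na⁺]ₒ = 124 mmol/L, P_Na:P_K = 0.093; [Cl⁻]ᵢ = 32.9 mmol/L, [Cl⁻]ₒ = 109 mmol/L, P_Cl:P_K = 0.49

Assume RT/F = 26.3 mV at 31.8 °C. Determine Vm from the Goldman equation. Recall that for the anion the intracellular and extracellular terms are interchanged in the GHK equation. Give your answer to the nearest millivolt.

Vm = 26.3 · ln[(Σ P·[cation]ₒ + Σ P·[anion]ᵢ) / (Σ P·[cation]ᵢ + Σ P·[anion]ₒ)]
Numerator = 1×7.38 + 0.093×124 + 0.49×32.9 = 35.03
Denominator = 1×152 + 0.093×23.6 + 0.49×109 = 207.6
Vm = 26.3 · ln(0.16875) = 26.3 × (-1.7793) = -46.80 mV

-47 mV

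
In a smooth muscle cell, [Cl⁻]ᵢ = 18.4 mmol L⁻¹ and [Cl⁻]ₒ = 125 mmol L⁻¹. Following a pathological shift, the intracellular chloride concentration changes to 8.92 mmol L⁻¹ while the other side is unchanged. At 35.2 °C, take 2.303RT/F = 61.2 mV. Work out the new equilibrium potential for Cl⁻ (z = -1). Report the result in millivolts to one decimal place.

-70.2 mV

After the shift: [Cl⁻]_out = 125, [Cl⁻]_in = 8.92 mmol L⁻¹.
E_new = (61.2/-1)·log₁₀(125/8.92) = -61.20 · (1.1465) = -70.17 mV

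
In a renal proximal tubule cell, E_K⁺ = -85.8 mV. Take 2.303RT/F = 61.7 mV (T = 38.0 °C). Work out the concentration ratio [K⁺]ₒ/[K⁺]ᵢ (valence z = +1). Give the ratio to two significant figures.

0.041

log₁₀([out]/[in]) = E·z/(61.7) = -85.8 × 1 / 61.7 = -1.3906
[out]/[in] = 10^(-1.3906) = 0.04068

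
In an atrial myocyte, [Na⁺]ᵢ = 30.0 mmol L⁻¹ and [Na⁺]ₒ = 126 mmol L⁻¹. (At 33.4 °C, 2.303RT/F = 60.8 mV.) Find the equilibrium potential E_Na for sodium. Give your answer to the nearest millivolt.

38 mV

E = (60.8/z) · log₁₀([Na⁺]_out/[Na⁺]_in) with z = +1.
= (60.8/1) · log₁₀(126/30.0) = 60.80 · log₁₀(4.2)
= 60.80 · (0.6232) = 37.89 mV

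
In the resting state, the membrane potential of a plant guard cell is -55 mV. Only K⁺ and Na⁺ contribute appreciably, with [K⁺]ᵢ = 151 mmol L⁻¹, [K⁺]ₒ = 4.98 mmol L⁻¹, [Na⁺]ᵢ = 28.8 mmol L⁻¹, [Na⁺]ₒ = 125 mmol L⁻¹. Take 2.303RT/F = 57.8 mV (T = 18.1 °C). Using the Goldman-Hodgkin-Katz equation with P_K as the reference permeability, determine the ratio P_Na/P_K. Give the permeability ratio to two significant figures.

0.098

Let α = P_Na/P_K. GHK: Vm = 57.8·log₁₀[(Kₒ + α·Naₒ)/(Kᵢ + α·Naᵢ)].
10^(Vm/57.8) = 10^(-55.0/57.8) = 0.1118
So 0.1118·(Kᵢ + α·Naᵢ) = Kₒ + α·Naₒ → α = (0.1118·151.0 − 4.98) / (125.0 − 0.1118·28.8)
α = (16.88 − 4.98) / (125.0 − 3.22) = 11.9/121.8 = 0.09773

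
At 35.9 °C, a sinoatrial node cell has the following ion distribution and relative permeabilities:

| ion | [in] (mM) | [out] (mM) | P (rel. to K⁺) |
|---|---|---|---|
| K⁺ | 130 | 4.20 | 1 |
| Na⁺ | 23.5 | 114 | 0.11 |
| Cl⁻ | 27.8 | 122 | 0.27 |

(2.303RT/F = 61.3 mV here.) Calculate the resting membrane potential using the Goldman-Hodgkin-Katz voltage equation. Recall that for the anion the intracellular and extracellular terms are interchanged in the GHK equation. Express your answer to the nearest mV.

-51 mV

Vm = 61.3 · log₁₀[(Σ P·[cation]ₒ + Σ P·[anion]ᵢ) / (Σ P·[cation]ᵢ + Σ P·[anion]ₒ)]
Numerator = 1×4.20 + 0.11×114 + 0.27×27.8 = 24.25
Denominator = 1×130 + 0.11×23.5 + 0.27×122 = 165.5
Vm = 61.3 · log₁₀(0.14648) = 61.3 × (-0.8342) = -51.14 mV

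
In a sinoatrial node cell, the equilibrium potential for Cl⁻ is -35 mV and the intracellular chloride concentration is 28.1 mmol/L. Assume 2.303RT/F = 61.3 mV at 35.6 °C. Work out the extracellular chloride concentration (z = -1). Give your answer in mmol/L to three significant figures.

105 mmol/L

Nernst: E = (61.3/-1) · log₁₀([out]/[in]), so log₁₀([out]/[in]) = -35.0 × -1 / 61.3 = 0.5710.
[out]/[in] = 10^(0.5710) = 3.724.
[out] = 3.724 × 28.1 = 104.6 mmol/L.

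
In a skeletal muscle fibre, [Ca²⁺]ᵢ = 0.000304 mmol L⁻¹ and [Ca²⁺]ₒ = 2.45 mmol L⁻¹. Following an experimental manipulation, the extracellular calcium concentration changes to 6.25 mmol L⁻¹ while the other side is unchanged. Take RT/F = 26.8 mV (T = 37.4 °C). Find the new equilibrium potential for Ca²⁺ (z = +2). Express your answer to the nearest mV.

After the shift: [Ca²⁺]_out = 6.25, [Ca²⁺]_in = 0.000304 mmol L⁻¹.
E_new = (26.8/2)·ln(6.25/0.000304) = 13.40 · (9.9311) = 133.08 mV

133 mV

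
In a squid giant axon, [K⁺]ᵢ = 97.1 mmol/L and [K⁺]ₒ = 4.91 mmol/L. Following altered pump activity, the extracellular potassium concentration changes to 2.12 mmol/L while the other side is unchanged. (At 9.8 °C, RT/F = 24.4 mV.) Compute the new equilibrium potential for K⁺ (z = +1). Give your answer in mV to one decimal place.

-93.3 mV

After the shift: [K⁺]_out = 2.12, [K⁺]_in = 97.1 mmol/L.
E_new = (24.4/1)·ln(2.12/97.1) = 24.40 · (-3.8243) = -93.31 mV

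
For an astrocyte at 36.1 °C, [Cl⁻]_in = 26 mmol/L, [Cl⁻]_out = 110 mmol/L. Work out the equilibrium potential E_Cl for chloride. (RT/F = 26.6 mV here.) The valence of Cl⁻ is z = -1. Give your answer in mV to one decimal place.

-38.4 mV

E = (26.6/z) · ln([Cl⁻]_out/[Cl⁻]_in) with z = -1.
For an anion, dividing by z = -1 reverses the sign.
= (26.6/-1) · ln(110/26) = -26.60 · ln(4.231)
= -26.60 · (1.4424) = -38.37 mV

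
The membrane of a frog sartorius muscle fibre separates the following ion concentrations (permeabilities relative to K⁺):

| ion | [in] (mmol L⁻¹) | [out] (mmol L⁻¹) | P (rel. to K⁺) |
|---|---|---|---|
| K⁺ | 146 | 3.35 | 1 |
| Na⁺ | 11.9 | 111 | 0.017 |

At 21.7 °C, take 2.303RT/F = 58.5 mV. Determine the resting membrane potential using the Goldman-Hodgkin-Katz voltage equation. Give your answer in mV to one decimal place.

Vm = 58.5 · log₁₀[(Σ P·[cation]ₒ + Σ P·[anion]ᵢ) / (Σ P·[cation]ᵢ + Σ P·[anion]ₒ)]
Numerator = 1×3.35 + 0.017×111 = 5.237
Denominator = 1×146 + 0.017×11.9 = 146.2
Vm = 58.5 · log₁₀(0.03582) = 58.5 × (-1.4459) = -84.58 mV

-84.6 mV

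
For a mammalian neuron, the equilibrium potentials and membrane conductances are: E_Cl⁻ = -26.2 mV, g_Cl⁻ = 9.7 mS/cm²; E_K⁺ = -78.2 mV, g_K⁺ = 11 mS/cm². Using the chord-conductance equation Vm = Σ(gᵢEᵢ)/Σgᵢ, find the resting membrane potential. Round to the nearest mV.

Σ gᵢEᵢ = 9.7·(-26.2) + 11·(-78.2) = -1114.34
Σ gᵢ = 9.7 + 11 = 20.7
Vm = -1114.34 / 20.7 = -53.83 mV

-54 mV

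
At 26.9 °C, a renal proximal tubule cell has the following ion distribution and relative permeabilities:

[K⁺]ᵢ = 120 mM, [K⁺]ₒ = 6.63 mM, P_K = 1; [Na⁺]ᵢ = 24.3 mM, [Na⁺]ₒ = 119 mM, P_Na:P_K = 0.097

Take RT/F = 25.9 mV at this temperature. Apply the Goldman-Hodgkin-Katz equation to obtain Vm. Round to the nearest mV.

Vm = 25.9 · ln[(Σ P·[cation]ₒ + Σ P·[anion]ᵢ) / (Σ P·[cation]ᵢ + Σ P·[anion]ₒ)]
Numerator = 1×6.63 + 0.097×119 = 18.17
Denominator = 1×120 + 0.097×24.3 = 122.4
Vm = 25.9 · ln(0.14852) = 25.9 × (-1.9070) = -49.39 mV

-49 mV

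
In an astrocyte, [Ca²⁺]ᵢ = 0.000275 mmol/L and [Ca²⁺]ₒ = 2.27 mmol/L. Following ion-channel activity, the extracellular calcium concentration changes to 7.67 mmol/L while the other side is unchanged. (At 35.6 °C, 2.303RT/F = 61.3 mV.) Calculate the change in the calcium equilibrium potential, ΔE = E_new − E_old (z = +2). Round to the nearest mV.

16 mV

E_old = (61.3/2)·log₁₀(2.27/0.000275) = 120.05 mV
E_new = (61.3/2)·log₁₀(7.67/0.000275) = 136.25 mV
ΔE = 136.25 − (120.05) = 16.21 mV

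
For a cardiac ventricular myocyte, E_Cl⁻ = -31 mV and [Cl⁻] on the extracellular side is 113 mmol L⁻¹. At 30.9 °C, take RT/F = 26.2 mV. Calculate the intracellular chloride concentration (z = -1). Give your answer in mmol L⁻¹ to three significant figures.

Nernst: E = (26.2/-1) · ln([out]/[in]), so ln([out]/[in]) = -31.0 × -1 / 26.2 = 1.1832.
[out]/[in] = e^(1.1832) = 3.265.
[in] = 113 / 3.265 = 34.61 mmol L⁻¹.

34.6 mmol L⁻¹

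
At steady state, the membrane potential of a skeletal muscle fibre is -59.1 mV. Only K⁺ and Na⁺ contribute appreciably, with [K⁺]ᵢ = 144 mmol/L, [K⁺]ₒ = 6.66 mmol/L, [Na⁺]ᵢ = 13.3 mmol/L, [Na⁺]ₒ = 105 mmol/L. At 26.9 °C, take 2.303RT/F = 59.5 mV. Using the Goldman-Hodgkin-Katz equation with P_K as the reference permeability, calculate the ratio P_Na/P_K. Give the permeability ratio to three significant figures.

Let α = P_Na/P_K. GHK: Vm = 59.5·log₁₀[(Kₒ + α·Naₒ)/(Kᵢ + α·Naᵢ)].
10^(Vm/59.5) = 10^(-59.1/59.5) = 0.10156
So 0.10156·(Kᵢ + α·Naᵢ) = Kₒ + α·Naₒ → α = (0.10156·144.0 − 6.66) / (105.0 − 0.10156·13.3)
α = (14.62 − 6.66) / (105.0 − 1.351) = 7.965/103.6 = 0.07684

0.0768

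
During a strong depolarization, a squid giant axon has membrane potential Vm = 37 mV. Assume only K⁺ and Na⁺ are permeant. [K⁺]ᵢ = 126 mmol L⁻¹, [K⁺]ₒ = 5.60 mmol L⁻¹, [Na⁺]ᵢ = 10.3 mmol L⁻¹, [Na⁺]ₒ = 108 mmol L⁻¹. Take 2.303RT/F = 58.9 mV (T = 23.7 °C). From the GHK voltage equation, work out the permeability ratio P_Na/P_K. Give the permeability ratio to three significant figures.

8.24

Let α = P_Na/P_K. GHK: Vm = 58.9·log₁₀[(Kₒ + α·Naₒ)/(Kᵢ + α·Naᵢ)].
10^(Vm/58.9) = 10^(37.0/58.9) = 4.248
So 4.248·(Kᵢ + α·Naᵢ) = Kₒ + α·Naₒ → α = (4.248·126.0 − 5.6) / (108.0 − 4.248·10.3)
α = (535.2 − 5.6) / (108.0 − 43.75) = 529.6/64.25 = 8.244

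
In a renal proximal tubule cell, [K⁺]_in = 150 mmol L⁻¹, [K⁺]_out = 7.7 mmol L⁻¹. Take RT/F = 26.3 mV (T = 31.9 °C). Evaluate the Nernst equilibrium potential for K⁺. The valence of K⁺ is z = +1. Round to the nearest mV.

E = (26.3/z) · ln([K⁺]_out/[K⁺]_in) with z = +1.
= (26.3/1) · ln(7.7/150) = 26.30 · ln(0.05133)
= 26.30 · (-2.9694) = -78.10 mV

-78 mV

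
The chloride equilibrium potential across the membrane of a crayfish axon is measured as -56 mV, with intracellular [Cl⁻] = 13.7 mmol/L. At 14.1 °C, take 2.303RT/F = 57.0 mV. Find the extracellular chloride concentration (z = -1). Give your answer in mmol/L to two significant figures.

130 mmol/L

Nernst: E = (57.0/-1) · log₁₀([out]/[in]), so log₁₀([out]/[in]) = -56.0 × -1 / 57.0 = 0.9825.
[out]/[in] = 10^(0.9825) = 9.604.
[out] = 9.604 × 13.7 = 131.6 mmol/L.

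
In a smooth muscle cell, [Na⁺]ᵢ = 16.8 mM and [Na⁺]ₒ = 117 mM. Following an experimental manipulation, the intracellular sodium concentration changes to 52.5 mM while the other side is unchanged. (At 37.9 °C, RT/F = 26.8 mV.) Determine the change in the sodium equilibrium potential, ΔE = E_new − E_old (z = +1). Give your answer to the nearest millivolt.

E_old = (26.8/1)·ln(117/16.8) = 52.01 mV
E_new = (26.8/1)·ln(117/52.5) = 21.48 mV
ΔE = 21.48 − (52.01) = -30.54 mV

-31 mV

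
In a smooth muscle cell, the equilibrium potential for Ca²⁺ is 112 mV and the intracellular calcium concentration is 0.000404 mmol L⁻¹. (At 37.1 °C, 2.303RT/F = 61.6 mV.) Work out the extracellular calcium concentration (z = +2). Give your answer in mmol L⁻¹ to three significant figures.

1.75 mmol L⁻¹

Nernst: E = (61.6/2) · log₁₀([out]/[in]), so log₁₀([out]/[in]) = 112.0 × 2 / 61.6 = 3.6364.
[out]/[in] = 10^(3.6364) = 4329.
[out] = 4329 × 0.000404 = 1.749 mmol L⁻¹.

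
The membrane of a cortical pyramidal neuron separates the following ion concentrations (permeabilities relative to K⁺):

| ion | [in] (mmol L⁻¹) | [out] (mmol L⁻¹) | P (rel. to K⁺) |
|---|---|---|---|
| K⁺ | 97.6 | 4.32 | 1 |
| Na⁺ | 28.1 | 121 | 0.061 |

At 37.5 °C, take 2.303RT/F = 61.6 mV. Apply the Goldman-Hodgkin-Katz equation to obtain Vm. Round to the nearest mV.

Vm = 61.6 · log₁₀[(Σ P·[cation]ₒ + Σ P·[anion]ᵢ) / (Σ P·[cation]ᵢ + Σ P·[anion]ₒ)]
Numerator = 1×4.32 + 0.061×121 = 11.7
Denominator = 1×97.6 + 0.061×28.1 = 99.31
Vm = 61.6 · log₁₀(0.11782) = 61.6 × (-0.9288) = -57.21 mV

-57 mV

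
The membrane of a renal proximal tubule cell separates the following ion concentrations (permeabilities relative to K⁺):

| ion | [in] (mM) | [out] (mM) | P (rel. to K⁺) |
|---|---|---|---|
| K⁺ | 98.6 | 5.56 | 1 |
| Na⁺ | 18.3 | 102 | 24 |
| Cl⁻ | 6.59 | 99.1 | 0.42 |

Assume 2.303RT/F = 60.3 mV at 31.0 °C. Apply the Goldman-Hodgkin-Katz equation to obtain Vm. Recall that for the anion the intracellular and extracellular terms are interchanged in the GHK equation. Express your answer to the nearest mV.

Vm = 60.3 · log₁₀[(Σ P·[cation]ₒ + Σ P·[anion]ᵢ) / (Σ P·[cation]ᵢ + Σ P·[anion]ₒ)]
Numerator = 1×5.56 + 24×102 + 0.42×6.59 = 2456
Denominator = 1×98.6 + 24×18.3 + 0.42×99.1 = 579.4
Vm = 60.3 · log₁₀(4.2393) = 60.3 × (0.6273) = 37.83 mV

38 mV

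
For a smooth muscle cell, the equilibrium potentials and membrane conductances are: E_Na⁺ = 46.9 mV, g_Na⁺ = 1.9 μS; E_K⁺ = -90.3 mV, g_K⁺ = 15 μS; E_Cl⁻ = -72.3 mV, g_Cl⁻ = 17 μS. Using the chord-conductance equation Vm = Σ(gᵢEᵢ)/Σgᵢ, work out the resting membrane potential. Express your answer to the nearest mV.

-74 mV

Σ gᵢEᵢ = 1.9·(46.9) + 15·(-90.3) + 17·(-72.3) = -2494.49
Σ gᵢ = 1.9 + 15 + 17 = 33.9
Vm = -2494.49 / 33.9 = -73.58 mV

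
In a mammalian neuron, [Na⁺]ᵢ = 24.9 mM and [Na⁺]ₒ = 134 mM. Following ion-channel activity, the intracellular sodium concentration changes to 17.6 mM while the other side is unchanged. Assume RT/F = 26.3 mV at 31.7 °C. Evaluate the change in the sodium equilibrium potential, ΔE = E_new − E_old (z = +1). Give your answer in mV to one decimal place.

9.1 mV

E_old = (26.3/1)·ln(134/24.9) = 44.26 mV
E_new = (26.3/1)·ln(134/17.6) = 53.39 mV
ΔE = 53.39 − (44.26) = 9.13 mV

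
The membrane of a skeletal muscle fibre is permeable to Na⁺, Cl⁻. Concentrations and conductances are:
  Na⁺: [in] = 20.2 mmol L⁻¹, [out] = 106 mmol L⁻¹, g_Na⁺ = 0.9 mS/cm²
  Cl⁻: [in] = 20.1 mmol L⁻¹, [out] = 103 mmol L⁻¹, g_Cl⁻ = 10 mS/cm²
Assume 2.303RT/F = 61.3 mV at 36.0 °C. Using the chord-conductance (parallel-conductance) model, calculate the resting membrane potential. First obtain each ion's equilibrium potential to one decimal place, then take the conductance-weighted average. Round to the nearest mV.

E_Na⁺ = (61.3/1)·log₁₀(106/20.2) = 44.1 mV
E_Cl⁻ = (61.3/-1)·log₁₀(103/20.1) = -43.5 mV
Vm = (Σ gᵢEᵢ)/(Σ gᵢ) = (0.9·44.1 + 10·-43.5) / (0.9 + 10)
= -395.31 / 10.9 = -36.27 mV

-36 mV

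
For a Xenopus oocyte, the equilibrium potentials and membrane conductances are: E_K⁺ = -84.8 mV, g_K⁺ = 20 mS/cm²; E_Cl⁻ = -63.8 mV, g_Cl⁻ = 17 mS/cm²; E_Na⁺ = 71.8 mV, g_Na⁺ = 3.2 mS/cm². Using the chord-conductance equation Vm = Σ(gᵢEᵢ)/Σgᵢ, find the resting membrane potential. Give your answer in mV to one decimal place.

Σ gᵢEᵢ = 20·(-84.8) + 17·(-63.8) + 3.2·(71.8) = -2550.84
Σ gᵢ = 20 + 17 + 3.2 = 40.2
Vm = -2550.84 / 40.2 = -63.45 mV

-63.5 mV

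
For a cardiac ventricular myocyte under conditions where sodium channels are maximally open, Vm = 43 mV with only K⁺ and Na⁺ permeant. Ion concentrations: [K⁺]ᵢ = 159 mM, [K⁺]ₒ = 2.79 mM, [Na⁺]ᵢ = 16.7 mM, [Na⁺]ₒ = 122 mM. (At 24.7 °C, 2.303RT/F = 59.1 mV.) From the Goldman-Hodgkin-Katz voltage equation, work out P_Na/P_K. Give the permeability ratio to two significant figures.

26

Let α = P_Na/P_K. GHK: Vm = 59.1·log₁₀[(Kₒ + α·Naₒ)/(Kᵢ + α·Naᵢ)].
10^(Vm/59.1) = 10^(43.0/59.1) = 5.3405
So 5.3405·(Kᵢ + α·Naᵢ) = Kₒ + α·Naₒ → α = (5.3405·159.0 − 2.79) / (122.0 − 5.3405·16.7)
α = (849.1 − 2.79) / (122.0 − 89.19) = 846.3/32.81 = 25.79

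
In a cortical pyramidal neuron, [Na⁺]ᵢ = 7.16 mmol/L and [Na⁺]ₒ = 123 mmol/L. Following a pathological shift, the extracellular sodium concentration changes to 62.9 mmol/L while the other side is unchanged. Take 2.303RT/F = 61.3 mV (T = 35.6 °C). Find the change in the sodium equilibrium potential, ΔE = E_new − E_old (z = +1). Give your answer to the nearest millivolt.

-18 mV

E_old = (61.3/1)·log₁₀(123/7.16) = 75.71 mV
E_new = (61.3/1)·log₁₀(62.9/7.16) = 57.85 mV
ΔE = 57.85 − (75.71) = -17.85 mV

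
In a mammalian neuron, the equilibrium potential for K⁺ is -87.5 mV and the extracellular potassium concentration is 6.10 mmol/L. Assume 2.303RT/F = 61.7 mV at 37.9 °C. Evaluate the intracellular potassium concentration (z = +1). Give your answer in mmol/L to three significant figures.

Nernst: E = (61.7/1) · log₁₀([out]/[in]), so log₁₀([out]/[in]) = -87.5 × 1 / 61.7 = -1.4182.
[out]/[in] = 10^(-1.4182) = 0.03818.
[in] = 6.10 / 0.03818 = 159.8 mmol/L.

160 mmol/L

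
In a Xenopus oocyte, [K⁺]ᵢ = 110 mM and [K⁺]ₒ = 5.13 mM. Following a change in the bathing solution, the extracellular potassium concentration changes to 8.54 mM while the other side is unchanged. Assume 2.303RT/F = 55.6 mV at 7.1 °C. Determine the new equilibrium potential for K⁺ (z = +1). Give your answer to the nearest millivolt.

After the shift: [K⁺]_out = 8.54, [K⁺]_in = 110 mM.
E_new = (55.6/1)·log₁₀(8.54/110) = 55.60 · (-1.1099) = -61.71 mV

-62 mV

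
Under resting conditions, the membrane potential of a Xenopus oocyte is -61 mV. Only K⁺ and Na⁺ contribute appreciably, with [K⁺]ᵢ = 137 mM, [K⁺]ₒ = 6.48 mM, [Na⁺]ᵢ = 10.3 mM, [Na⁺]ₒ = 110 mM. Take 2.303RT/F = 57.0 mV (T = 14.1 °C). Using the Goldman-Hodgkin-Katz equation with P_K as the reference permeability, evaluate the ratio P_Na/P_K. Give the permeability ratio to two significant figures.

Let α = P_Na/P_K. GHK: Vm = 57.0·log₁₀[(Kₒ + α·Naₒ)/(Kᵢ + α·Naᵢ)].
10^(Vm/57.0) = 10^(-61.0/57.0) = 0.085079
So 0.085079·(Kᵢ + α·Naᵢ) = Kₒ + α·Naₒ → α = (0.085079·137.0 − 6.48) / (110.0 − 0.085079·10.3)
α = (11.66 − 6.48) / (110.0 − 0.8763) = 5.176/109.1 = 0.04743

0.047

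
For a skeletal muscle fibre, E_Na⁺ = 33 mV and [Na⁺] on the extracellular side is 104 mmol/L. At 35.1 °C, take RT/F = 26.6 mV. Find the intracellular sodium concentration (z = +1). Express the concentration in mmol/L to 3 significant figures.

Nernst: E = (26.6/1) · ln([out]/[in]), so ln([out]/[in]) = 33.0 × 1 / 26.6 = 1.2406.
[out]/[in] = e^(1.2406) = 3.458.
[in] = 104 / 3.458 = 30.08 mmol/L.

30.1 mmol/L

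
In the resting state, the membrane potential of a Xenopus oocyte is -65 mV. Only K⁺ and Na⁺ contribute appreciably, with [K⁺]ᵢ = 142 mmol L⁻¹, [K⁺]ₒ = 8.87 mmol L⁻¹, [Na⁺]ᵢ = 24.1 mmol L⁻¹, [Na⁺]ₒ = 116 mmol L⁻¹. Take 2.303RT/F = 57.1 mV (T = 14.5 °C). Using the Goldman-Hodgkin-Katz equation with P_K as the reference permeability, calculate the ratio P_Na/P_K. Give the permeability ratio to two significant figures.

0.013

Let α = P_Na/P_K. GHK: Vm = 57.1·log₁₀[(Kₒ + α·Naₒ)/(Kᵢ + α·Naᵢ)].
10^(Vm/57.1) = 10^(-65.0/57.1) = 0.072719
So 0.072719·(Kᵢ + α·Naᵢ) = Kₒ + α·Naₒ → α = (0.072719·142.0 − 8.87) / (116.0 − 0.072719·24.1)
α = (10.33 − 8.87) / (116.0 − 1.753) = 1.456/114.2 = 0.01274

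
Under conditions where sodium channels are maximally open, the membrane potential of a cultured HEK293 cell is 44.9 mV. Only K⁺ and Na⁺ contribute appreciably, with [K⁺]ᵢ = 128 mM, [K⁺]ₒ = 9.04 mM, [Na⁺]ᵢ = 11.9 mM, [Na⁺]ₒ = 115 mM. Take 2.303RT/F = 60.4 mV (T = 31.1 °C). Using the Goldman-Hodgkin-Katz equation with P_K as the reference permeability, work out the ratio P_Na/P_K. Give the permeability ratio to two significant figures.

14

Let α = P_Na/P_K. GHK: Vm = 60.4·log₁₀[(Kₒ + α·Naₒ)/(Kᵢ + α·Naᵢ)].
10^(Vm/60.4) = 10^(44.9/60.4) = 5.5383
So 5.5383·(Kᵢ + α·Naᵢ) = Kₒ + α·Naₒ → α = (5.5383·128.0 − 9.04) / (115.0 − 5.5383·11.9)
α = (708.9 − 9.04) / (115.0 − 65.91) = 699.9/49.09 = 14.26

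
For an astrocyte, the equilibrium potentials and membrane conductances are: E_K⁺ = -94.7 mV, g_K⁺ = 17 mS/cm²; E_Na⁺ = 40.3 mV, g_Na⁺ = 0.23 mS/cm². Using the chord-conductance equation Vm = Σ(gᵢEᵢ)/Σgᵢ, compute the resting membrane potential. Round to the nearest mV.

-93 mV

Σ gᵢEᵢ = 17·(-94.7) + 0.23·(40.3) = -1600.63
Σ gᵢ = 17 + 0.23 = 17.23
Vm = -1600.63 / 17.23 = -92.90 mV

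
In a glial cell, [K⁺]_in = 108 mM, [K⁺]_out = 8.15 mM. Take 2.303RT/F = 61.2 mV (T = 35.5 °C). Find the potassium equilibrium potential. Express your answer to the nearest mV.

-69 mV

E = (61.2/z) · log₁₀([K⁺]_out/[K⁺]_in) with z = +1.
= (61.2/1) · log₁₀(8.15/108) = 61.20 · log₁₀(0.07546)
= 61.20 · (-1.1223) = -68.68 mV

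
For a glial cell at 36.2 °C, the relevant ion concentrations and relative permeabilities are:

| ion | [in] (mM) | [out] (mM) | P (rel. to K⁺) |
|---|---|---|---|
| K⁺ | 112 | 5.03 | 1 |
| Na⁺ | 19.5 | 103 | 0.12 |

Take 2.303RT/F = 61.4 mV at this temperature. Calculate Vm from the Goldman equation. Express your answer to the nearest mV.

Vm = 61.4 · log₁₀[(Σ P·[cation]ₒ + Σ P·[anion]ᵢ) / (Σ P·[cation]ᵢ + Σ P·[anion]ₒ)]
Numerator = 1×5.03 + 0.12×103 = 17.39
Denominator = 1×112 + 0.12×19.5 = 114.3
Vm = 61.4 · log₁₀(0.15209) = 61.4 × (-0.8179) = -50.22 mV

-50 mV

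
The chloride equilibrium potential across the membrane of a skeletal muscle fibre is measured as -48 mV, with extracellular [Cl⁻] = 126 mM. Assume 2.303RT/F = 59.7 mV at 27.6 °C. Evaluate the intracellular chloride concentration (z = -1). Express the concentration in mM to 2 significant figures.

20 mM

Nernst: E = (59.7/-1) · log₁₀([out]/[in]), so log₁₀([out]/[in]) = -48.0 × -1 / 59.7 = 0.8040.
[out]/[in] = 10^(0.8040) = 6.368.
[in] = 126 / 6.368 = 19.79 mM.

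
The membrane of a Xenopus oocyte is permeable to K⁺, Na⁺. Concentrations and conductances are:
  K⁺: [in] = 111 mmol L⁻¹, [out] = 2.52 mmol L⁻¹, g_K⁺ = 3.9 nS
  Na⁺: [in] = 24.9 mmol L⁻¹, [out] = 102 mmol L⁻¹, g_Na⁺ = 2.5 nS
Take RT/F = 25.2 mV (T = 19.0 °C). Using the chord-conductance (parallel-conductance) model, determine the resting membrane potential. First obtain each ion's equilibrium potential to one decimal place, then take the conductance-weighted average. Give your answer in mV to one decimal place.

-44.3 mV

E_K⁺ = (25.2/1)·ln(2.52/111) = -95.4 mV
E_Na⁺ = (25.2/1)·ln(102/24.9) = 35.5 mV
Vm = (Σ gᵢEᵢ)/(Σ gᵢ) = (3.9·-95.4 + 2.5·35.5) / (3.9 + 2.5)
= -283.31 / 6.4 = -44.27 mV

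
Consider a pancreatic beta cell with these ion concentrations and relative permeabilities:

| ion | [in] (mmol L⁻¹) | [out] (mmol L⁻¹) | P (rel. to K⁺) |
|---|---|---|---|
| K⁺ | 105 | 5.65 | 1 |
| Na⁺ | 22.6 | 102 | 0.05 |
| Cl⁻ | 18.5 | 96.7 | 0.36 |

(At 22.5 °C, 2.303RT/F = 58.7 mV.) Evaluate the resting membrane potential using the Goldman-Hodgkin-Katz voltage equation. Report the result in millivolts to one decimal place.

-53.3 mV

Vm = 58.7 · log₁₀[(Σ P·[cation]ₒ + Σ P·[anion]ᵢ) / (Σ P·[cation]ᵢ + Σ P·[anion]ₒ)]
Numerator = 1×5.65 + 0.05×102 + 0.36×18.5 = 17.41
Denominator = 1×105 + 0.05×22.6 + 0.36×96.7 = 140.9
Vm = 58.7 · log₁₀(0.12353) = 58.7 × (-0.9082) = -53.31 mV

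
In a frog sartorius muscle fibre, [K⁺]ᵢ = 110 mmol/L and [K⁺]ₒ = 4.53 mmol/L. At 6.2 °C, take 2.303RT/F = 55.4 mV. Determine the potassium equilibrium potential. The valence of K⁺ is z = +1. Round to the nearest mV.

E = (55.4/z) · log₁₀([K⁺]_out/[K⁺]_in) with z = +1.
= (55.4/1) · log₁₀(4.53/110) = 55.40 · log₁₀(0.04118)
= 55.40 · (-1.3853) = -76.75 mV

-77 mV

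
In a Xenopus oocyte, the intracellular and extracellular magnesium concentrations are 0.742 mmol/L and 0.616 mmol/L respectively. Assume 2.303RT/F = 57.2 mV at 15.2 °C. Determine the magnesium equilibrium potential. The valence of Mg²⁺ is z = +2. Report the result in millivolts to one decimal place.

E = (57.2/z) · log₁₀([Mg²⁺]_out/[Mg²⁺]_in) with z = +2.
= (57.2/2) · log₁₀(0.616/0.742) = 28.60 · log₁₀(0.8302)
= 28.60 · (-0.0808) = -2.31 mV

-2.3 mV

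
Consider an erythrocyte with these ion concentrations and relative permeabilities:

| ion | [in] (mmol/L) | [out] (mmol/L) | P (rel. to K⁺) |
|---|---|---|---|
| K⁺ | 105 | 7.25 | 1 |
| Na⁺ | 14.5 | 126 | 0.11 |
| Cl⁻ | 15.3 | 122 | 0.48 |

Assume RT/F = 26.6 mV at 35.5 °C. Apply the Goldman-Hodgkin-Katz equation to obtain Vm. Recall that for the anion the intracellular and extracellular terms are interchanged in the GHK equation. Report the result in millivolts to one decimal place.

-46.8 mV

Vm = 26.6 · ln[(Σ P·[cation]ₒ + Σ P·[anion]ᵢ) / (Σ P·[cation]ᵢ + Σ P·[anion]ₒ)]
Numerator = 1×7.25 + 0.11×126 + 0.48×15.3 = 28.45
Denominator = 1×105 + 0.11×14.5 + 0.48×122 = 165.2
Vm = 26.6 · ln(0.17229) = 26.6 × (-1.7586) = -46.78 mV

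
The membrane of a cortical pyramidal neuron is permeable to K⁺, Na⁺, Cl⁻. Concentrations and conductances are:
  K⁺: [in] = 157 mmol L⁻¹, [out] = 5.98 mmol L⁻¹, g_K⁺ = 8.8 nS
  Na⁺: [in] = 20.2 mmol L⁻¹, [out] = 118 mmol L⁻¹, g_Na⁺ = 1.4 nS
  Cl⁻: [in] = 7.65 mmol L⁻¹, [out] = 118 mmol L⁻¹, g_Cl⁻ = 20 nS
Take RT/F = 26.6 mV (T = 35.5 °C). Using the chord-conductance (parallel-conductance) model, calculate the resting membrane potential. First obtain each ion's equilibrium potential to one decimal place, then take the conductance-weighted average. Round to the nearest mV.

-71 mV

E_K⁺ = (26.6/1)·ln(5.98/157) = -86.9 mV
E_Na⁺ = (26.6/1)·ln(118/20.2) = 46.9 mV
E_Cl⁻ = (26.6/-1)·ln(118/7.65) = -72.8 mV
Vm = (Σ gᵢEᵢ)/(Σ gᵢ) = (8.8·-86.9 + 1.4·46.9 + 20·-72.8) / (8.8 + 1.4 + 20)
= -2155.06 / 30.2 = -71.36 mV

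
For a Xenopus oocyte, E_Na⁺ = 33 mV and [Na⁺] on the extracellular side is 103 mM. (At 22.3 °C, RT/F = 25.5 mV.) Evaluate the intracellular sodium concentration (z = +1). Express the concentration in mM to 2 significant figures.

Nernst: E = (25.5/1) · ln([out]/[in]), so ln([out]/[in]) = 33.0 × 1 / 25.5 = 1.2941.
[out]/[in] = e^(1.2941) = 3.648.
[in] = 103 / 3.648 = 28.24 mM.

28 mM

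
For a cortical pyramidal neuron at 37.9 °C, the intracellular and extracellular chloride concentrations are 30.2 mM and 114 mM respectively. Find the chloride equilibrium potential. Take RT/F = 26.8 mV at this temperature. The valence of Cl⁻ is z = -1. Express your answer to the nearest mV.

E = (26.8/z) · ln([Cl⁻]_out/[Cl⁻]_in) with z = -1.
For an anion, dividing by z = -1 reverses the sign.
= (26.8/-1) · ln(114/30.2) = -26.80 · ln(3.775)
= -26.80 · (1.3284) = -35.60 mV

-36 mV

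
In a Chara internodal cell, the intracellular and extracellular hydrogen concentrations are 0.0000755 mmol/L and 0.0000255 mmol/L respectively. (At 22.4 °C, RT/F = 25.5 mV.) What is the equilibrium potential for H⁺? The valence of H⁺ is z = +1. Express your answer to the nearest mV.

-28 mV

E = (25.5/z) · ln([H⁺]_out/[H⁺]_in) with z = +1.
= (25.5/1) · ln(0.0000255/0.0000755) = 25.50 · ln(0.3377)
= 25.50 · (-1.0855) = -27.68 mV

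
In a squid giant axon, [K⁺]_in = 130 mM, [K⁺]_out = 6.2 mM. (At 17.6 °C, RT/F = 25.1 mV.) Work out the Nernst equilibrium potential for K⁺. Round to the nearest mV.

E = (25.1/z) · ln([K⁺]_out/[K⁺]_in) with z = +1.
= (25.1/1) · ln(6.2/130) = 25.10 · ln(0.04769)
= 25.10 · (-3.0430) = -76.38 mV

-76 mV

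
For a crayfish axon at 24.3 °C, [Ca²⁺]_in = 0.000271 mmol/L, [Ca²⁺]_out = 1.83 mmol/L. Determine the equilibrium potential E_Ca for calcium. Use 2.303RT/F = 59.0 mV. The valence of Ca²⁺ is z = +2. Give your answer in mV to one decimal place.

113.0 mV

E = (59.0/z) · log₁₀([Ca²⁺]_out/[Ca²⁺]_in) with z = +2.
= (59.0/2) · log₁₀(1.83/0.000271) = 29.50 · log₁₀(6753)
= 29.50 · (3.8295) = 112.97 mV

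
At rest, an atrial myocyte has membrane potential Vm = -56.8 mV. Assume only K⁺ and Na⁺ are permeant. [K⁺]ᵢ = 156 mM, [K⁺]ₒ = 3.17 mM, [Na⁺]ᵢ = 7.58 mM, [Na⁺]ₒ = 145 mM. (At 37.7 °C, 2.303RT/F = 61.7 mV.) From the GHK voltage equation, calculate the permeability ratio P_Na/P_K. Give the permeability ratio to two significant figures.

Let α = P_Na/P_K. GHK: Vm = 61.7·log₁₀[(Kₒ + α·Naₒ)/(Kᵢ + α·Naᵢ)].
10^(Vm/61.7) = 10^(-56.8/61.7) = 0.12007
So 0.12007·(Kᵢ + α·Naᵢ) = Kₒ + α·Naₒ → α = (0.12007·156.0 − 3.17) / (145.0 − 0.12007·7.58)
α = (18.73 − 3.17) / (145.0 − 0.9101) = 15.56/144.1 = 0.108

0.11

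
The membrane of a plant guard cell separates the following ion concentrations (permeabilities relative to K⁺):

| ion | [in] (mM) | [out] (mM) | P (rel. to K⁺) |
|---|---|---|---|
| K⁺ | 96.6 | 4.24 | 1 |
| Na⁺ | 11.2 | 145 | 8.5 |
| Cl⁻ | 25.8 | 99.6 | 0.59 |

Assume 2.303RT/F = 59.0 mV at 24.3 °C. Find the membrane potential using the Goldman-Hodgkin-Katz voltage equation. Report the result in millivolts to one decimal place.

Vm = 59.0 · log₁₀[(Σ P·[cation]ₒ + Σ P·[anion]ᵢ) / (Σ P·[cation]ᵢ + Σ P·[anion]ₒ)]
Numerator = 1×4.24 + 8.5×145 + 0.59×25.8 = 1252
Denominator = 1×96.6 + 8.5×11.2 + 0.59×99.6 = 250.6
Vm = 59.0 · log₁₀(4.9966) = 59.0 × (0.6987) = 41.22 mV

41.2 mV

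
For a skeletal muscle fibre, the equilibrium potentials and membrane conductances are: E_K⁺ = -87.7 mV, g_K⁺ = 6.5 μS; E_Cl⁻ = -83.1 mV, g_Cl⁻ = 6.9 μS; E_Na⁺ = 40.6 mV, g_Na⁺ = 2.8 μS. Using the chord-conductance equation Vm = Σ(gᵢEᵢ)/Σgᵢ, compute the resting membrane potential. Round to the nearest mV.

Σ gᵢEᵢ = 6.5·(-87.7) + 6.9·(-83.1) + 2.8·(40.6) = -1029.76
Σ gᵢ = 6.5 + 6.9 + 2.8 = 16.2
Vm = -1029.76 / 16.2 = -63.57 mV

-64 mV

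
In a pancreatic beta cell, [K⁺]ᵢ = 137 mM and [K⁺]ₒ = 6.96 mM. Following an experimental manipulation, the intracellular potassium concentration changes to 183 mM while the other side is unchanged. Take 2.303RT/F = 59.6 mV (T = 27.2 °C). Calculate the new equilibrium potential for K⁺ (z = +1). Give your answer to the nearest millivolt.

After the shift: [K⁺]_out = 6.96, [K⁺]_in = 183 mM.
E_new = (59.6/1)·log₁₀(6.96/183) = 59.60 · (-1.4198) = -84.62 mV

-85 mV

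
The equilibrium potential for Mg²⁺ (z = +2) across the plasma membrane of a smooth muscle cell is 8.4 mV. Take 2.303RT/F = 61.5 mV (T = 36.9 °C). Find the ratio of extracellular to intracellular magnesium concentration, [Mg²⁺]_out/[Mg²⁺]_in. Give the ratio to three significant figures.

log₁₀([out]/[in]) = E·z/(61.5) = 8.4 × 2 / 61.5 = 0.2732
[out]/[in] = 10^(0.2732) = 1.876

1.88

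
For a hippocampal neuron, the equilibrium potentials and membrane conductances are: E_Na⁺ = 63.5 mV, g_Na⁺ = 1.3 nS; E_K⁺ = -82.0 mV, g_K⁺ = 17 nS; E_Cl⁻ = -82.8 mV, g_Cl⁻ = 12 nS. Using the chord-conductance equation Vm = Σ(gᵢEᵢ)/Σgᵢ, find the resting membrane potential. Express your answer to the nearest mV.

-76 mV

Σ gᵢEᵢ = 1.3·(63.5) + 17·(-82.0) + 12·(-82.8) = -2305.05
Σ gᵢ = 1.3 + 17 + 12 = 30.3
Vm = -2305.05 / 30.3 = -76.07 mV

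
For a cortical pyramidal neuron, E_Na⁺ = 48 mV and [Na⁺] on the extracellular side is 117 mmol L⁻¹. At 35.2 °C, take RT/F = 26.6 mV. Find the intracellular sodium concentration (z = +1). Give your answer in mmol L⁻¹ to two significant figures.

Nernst: E = (26.6/1) · ln([out]/[in]), so ln([out]/[in]) = 48.0 × 1 / 26.6 = 1.8045.
[out]/[in] = e^(1.8045) = 6.077.
[in] = 117 / 6.077 = 19.25 mmol L⁻¹.

19 mmol L⁻¹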